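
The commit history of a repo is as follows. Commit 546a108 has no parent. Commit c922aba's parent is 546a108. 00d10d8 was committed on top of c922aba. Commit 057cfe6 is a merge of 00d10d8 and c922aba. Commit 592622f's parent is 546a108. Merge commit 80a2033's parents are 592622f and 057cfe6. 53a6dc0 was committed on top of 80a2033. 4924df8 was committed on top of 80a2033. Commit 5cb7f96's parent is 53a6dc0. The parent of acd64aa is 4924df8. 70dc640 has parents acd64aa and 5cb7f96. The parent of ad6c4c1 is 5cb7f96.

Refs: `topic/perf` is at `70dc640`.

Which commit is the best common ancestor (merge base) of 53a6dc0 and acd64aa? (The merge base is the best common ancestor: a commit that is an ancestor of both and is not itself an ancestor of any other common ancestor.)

Ancestors of 53a6dc0: {00d10d8, 057cfe6, 53a6dc0, 546a108, 592622f, 80a2033, c922aba}.
Ancestors of acd64aa: {00d10d8, 057cfe6, 4924df8, 546a108, 592622f, 80a2033, acd64aa, c922aba}.
Common ancestors: {00d10d8, 057cfe6, 546a108, 592622f, 80a2033, c922aba}.
Among these, 80a2033 is not an ancestor of any other common ancestor — it is the merge base.

80a2033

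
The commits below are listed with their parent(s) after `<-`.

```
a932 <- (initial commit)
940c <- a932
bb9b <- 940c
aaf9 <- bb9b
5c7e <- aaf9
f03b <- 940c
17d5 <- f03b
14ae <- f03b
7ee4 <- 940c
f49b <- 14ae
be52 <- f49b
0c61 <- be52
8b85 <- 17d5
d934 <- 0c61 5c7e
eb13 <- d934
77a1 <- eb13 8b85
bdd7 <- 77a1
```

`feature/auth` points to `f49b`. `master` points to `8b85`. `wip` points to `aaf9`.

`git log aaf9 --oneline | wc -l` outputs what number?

Walking parent pointers from aaf9: reachable set = {940c, a932, aaf9, bb9b}.
That is 4 commits.

4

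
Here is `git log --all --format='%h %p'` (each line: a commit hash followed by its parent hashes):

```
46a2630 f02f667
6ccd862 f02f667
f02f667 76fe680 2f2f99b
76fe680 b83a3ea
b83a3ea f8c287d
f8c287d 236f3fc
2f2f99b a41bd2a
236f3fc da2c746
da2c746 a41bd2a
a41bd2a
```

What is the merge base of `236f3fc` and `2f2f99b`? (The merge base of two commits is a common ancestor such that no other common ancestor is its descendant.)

a41bd2a

Ancestors of 236f3fc: {236f3fc, a41bd2a, da2c746}.
Ancestors of 2f2f99b: {2f2f99b, a41bd2a}.
Common ancestors: {a41bd2a}.
The only common ancestor is a41bd2a, so it is the merge base.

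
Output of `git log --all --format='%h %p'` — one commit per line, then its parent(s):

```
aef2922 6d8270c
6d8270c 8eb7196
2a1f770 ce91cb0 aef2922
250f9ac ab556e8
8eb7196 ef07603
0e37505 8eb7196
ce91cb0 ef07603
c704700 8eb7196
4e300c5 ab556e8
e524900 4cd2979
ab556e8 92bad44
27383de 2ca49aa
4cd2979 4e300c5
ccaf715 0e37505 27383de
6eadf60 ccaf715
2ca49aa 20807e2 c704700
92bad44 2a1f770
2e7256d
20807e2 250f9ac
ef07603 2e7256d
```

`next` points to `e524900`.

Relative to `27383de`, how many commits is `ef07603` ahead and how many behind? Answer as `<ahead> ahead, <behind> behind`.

0 ahead, 12 behind

Reachable from ef07603: {2e7256d, ef07603}.
Reachable from 27383de: {20807e2, 250f9ac, 27383de, 2a1f770, 2ca49aa, 2e7256d, 6d8270c, 8eb7196, 92bad44, ab556e8, aef2922, c704700, ce91cb0, ef07603}.
Only in ef07603's history (ahead): {} — 0.
Only in 27383de's history (behind): {20807e2, 250f9ac, 27383de, 2a1f770, 2ca49aa, 6d8270c, 8eb7196, 92bad44, ab556e8, aef2922, c704700, ce91cb0} — 12.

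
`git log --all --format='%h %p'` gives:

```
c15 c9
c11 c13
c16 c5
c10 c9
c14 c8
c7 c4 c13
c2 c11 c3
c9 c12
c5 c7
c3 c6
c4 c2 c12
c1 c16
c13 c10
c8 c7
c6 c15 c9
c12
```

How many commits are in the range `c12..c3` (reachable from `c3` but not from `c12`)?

Reachable from c3: {c12, c15, c3, c6, c9}.
Reachable from c12: {c12}.
In c3's history but not c12's: {c15, c3, c6, c9} — 4 commits.

4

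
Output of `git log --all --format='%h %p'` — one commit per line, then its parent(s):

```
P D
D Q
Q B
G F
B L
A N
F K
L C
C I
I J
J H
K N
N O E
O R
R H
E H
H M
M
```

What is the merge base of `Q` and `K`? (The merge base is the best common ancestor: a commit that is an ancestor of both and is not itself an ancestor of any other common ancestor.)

Ancestors of Q: {B, C, H, I, J, L, M, Q}.
Ancestors of K: {E, H, K, M, N, O, R}.
Common ancestors: {H, M}.
Among these, H is not an ancestor of any other common ancestor — it is the merge base.

H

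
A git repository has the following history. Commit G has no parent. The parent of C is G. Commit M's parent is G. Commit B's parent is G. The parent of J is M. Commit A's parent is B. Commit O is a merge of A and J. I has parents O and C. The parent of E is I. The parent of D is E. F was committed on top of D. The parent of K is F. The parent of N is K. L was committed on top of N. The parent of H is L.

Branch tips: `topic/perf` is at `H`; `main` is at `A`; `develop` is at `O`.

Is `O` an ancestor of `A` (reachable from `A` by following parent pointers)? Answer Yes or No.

No

Ancestors of A: {A, B, G}.
O is not in that set, so it is not an ancestor of A.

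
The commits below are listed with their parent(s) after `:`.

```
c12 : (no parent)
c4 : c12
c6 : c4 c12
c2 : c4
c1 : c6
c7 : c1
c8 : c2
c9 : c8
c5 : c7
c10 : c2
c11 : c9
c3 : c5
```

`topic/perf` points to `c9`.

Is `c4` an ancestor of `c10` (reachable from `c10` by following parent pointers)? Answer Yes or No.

Yes

Ancestors of c10 (commits reachable by following parents): {c10, c12, c2, c4}.
c4 is in that set, so it is an ancestor of c10.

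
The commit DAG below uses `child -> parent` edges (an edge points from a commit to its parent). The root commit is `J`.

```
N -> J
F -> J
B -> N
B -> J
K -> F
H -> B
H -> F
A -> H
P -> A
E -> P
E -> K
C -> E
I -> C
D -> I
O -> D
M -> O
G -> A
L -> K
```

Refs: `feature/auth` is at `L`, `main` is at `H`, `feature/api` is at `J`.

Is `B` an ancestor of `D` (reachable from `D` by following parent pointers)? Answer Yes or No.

Yes

Ancestors of D (commits reachable by following parents): {A, B, C, D, E, F, H, I, J, K, N, P}.
B is in that set, so it is an ancestor of D.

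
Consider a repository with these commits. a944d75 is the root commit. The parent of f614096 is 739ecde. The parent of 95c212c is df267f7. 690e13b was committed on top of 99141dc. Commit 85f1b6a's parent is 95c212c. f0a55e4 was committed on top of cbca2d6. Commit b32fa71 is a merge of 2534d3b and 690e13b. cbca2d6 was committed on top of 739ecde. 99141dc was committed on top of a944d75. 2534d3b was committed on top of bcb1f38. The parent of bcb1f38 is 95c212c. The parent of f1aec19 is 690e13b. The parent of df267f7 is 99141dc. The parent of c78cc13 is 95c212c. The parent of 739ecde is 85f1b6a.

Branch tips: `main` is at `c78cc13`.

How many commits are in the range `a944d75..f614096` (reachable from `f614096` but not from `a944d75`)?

6

Reachable from f614096: {739ecde, 85f1b6a, 95c212c, 99141dc, a944d75, df267f7, f614096}.
Reachable from a944d75: {a944d75}.
In f614096's history but not a944d75's: {739ecde, 85f1b6a, 95c212c, 99141dc, df267f7, f614096} — 6 commits.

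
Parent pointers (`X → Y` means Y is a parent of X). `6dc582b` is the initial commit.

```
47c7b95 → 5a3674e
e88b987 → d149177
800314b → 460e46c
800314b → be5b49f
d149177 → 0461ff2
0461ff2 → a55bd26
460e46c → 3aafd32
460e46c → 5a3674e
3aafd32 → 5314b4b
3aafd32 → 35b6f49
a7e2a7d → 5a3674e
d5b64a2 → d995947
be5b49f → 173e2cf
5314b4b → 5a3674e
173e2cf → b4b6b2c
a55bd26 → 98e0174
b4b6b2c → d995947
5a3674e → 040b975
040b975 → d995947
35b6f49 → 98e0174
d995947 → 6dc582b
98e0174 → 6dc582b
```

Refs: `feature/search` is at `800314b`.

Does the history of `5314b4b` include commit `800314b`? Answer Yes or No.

Ancestors of 5314b4b: {040b975, 5314b4b, 5a3674e, 6dc582b, d995947}.
800314b is not in that set, so it is not an ancestor of 5314b4b.

No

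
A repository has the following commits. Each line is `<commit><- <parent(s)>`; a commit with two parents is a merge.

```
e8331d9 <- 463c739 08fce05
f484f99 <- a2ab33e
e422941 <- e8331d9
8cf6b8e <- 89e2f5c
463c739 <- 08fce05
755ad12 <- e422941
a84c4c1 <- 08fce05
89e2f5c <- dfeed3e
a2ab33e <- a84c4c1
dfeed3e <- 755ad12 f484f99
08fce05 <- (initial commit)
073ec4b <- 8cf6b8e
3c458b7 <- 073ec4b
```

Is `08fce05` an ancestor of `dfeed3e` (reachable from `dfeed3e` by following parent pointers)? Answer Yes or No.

Ancestors of dfeed3e (commits reachable by following parents): {08fce05, 463c739, 755ad12, a2ab33e, a84c4c1, dfeed3e, e422941, e8331d9, f484f99}.
08fce05 is in that set, so it is an ancestor of dfeed3e.

Yes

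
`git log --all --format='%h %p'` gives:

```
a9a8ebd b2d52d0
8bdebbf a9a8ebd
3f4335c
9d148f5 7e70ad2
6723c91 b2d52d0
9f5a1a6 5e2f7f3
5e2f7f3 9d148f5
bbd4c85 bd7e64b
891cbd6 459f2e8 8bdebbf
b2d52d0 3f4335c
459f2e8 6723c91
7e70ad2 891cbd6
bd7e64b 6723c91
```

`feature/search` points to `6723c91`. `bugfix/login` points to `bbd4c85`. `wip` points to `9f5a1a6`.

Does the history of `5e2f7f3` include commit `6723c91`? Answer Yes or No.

Ancestors of 5e2f7f3 (commits reachable by following parents): {3f4335c, 459f2e8, 5e2f7f3, 6723c91, 7e70ad2, 891cbd6, 8bdebbf, 9d148f5, a9a8ebd, b2d52d0}.
6723c91 is in that set, so it is an ancestor of 5e2f7f3.

Yes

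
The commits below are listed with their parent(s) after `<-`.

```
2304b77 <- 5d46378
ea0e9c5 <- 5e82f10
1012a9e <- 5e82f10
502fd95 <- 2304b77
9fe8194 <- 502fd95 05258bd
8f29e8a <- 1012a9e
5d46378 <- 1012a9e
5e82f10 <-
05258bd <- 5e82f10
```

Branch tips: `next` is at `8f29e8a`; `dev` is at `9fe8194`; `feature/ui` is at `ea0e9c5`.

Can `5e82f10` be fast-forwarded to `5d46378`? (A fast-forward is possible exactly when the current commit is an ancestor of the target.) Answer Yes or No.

A fast-forward from 5e82f10 to 5d46378 is possible iff 5e82f10 is an ancestor of 5d46378.
Ancestors of 5d46378: {1012a9e, 5d46378, 5e82f10}.
5e82f10 is among them, so fast-forward is possible.

Yes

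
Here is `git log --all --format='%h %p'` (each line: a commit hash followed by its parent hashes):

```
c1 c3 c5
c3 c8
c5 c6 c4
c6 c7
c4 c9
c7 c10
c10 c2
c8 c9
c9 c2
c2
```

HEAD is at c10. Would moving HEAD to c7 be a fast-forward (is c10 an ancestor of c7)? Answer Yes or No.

Yes

A fast-forward from c10 to c7 is possible iff c10 is an ancestor of c7.
Ancestors of c7: {c10, c2, c7}.
c10 is among them, so fast-forward is possible.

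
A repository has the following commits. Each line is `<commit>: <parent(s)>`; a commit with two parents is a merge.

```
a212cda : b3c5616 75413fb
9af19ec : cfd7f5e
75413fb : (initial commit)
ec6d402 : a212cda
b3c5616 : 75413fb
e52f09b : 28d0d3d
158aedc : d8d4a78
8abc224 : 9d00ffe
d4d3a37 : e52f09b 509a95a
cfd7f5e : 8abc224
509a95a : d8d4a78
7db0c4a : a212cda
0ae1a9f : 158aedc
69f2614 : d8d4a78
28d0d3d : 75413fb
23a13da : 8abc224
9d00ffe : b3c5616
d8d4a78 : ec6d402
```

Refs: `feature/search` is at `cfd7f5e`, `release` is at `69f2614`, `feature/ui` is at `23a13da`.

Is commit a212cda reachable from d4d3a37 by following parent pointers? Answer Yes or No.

Ancestors of d4d3a37 (commits reachable by following parents): {28d0d3d, 509a95a, 75413fb, a212cda, b3c5616, d4d3a37, d8d4a78, e52f09b, ec6d402}.
a212cda is in that set, so it is an ancestor of d4d3a37.

Yes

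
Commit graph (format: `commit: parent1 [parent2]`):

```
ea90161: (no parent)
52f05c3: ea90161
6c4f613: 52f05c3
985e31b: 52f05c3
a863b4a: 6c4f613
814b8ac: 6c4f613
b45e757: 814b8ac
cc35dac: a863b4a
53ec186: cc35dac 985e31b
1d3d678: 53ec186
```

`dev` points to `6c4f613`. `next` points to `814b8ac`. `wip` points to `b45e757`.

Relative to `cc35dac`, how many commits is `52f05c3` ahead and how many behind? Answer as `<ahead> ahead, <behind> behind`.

0 ahead, 3 behind

Reachable from 52f05c3: {52f05c3, ea90161}.
Reachable from cc35dac: {52f05c3, 6c4f613, a863b4a, cc35dac, ea90161}.
Only in 52f05c3's history (ahead): {} — 0.
Only in cc35dac's history (behind): {6c4f613, a863b4a, cc35dac} — 3.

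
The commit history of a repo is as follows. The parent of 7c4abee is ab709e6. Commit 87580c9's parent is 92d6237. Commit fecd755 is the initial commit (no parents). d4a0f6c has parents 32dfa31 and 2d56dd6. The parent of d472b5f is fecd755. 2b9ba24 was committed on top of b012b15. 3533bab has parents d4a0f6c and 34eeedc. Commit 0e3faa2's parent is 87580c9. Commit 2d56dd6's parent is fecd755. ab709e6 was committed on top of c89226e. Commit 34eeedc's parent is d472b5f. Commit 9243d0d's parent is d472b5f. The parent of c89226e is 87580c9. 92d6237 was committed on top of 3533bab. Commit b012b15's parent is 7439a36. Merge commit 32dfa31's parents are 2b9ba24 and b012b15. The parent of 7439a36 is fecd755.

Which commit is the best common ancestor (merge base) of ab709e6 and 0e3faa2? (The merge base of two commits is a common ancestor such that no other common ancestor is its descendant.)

Ancestors of ab709e6: {2b9ba24, 2d56dd6, 32dfa31, 34eeedc, 3533bab, 7439a36, 87580c9, 92d6237, ab709e6, b012b15, c89226e, d472b5f, d4a0f6c, fecd755}.
Ancestors of 0e3faa2: {0e3faa2, 2b9ba24, 2d56dd6, 32dfa31, 34eeedc, 3533bab, 7439a36, 87580c9, 92d6237, b012b15, d472b5f, d4a0f6c, fecd755}.
Common ancestors: {2b9ba24, 2d56dd6, 32dfa31, 34eeedc, 3533bab, 7439a36, 87580c9, 92d6237, b012b15, d472b5f, d4a0f6c, fecd755}.
Among these, 87580c9 is not an ancestor of any other common ancestor — it is the merge base.

87580c9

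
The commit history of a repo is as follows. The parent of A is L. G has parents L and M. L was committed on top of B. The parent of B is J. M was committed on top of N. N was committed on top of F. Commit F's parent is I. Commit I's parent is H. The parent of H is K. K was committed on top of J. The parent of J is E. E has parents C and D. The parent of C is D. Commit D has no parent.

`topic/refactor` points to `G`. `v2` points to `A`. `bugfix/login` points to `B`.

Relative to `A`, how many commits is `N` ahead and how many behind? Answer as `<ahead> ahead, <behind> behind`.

5 ahead, 3 behind

Reachable from N: {C, D, E, F, H, I, J, K, N}.
Reachable from A: {A, B, C, D, E, J, L}.
Only in N's history (ahead): {F, H, I, K, N} — 5.
Only in A's history (behind): {A, B, L} — 3.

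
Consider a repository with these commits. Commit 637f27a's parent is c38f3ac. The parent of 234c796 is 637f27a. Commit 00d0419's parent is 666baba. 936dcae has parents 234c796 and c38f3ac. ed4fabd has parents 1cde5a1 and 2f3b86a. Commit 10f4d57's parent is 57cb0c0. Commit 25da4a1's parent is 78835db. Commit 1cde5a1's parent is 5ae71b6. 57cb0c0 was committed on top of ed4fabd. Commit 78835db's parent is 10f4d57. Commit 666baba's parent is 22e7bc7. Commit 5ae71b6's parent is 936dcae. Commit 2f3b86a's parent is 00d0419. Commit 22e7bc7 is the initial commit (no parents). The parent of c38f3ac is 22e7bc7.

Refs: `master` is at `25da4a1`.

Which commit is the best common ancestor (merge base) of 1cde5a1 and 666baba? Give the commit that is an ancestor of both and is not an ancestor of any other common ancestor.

22e7bc7

Ancestors of 1cde5a1: {1cde5a1, 22e7bc7, 234c796, 5ae71b6, 637f27a, 936dcae, c38f3ac}.
Ancestors of 666baba: {22e7bc7, 666baba}.
Common ancestors: {22e7bc7}.
The only common ancestor is 22e7bc7, so it is the merge base.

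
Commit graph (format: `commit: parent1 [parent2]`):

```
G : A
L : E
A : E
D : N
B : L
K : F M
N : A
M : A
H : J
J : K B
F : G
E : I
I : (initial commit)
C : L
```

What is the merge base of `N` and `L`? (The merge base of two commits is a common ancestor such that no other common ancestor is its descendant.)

E

Ancestors of N: {A, E, I, N}.
Ancestors of L: {E, I, L}.
Common ancestors: {E, I}.
Among these, E is not an ancestor of any other common ancestor — it is the merge base.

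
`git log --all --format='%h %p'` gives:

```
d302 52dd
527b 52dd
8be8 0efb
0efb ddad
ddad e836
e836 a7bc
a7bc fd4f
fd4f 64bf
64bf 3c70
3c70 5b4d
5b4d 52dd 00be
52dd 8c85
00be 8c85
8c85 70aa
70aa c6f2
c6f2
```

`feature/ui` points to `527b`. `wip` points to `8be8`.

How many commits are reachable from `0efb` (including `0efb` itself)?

13

Walking parent pointers from 0efb: reachable set = {00be, 0efb, 3c70, 52dd, 5b4d, 64bf, 70aa, 8c85, a7bc, c6f2, ddad, e836, fd4f}.
That is 13 commits.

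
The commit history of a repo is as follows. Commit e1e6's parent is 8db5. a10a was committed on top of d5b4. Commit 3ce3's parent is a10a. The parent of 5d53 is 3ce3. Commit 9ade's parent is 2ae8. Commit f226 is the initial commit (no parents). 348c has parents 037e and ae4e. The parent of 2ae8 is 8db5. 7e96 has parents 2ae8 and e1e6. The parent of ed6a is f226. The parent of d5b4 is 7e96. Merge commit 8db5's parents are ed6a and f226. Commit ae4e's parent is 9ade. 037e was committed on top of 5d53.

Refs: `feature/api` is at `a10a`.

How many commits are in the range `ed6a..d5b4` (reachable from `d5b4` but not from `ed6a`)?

5

Reachable from d5b4: {2ae8, 7e96, 8db5, d5b4, e1e6, ed6a, f226}.
Reachable from ed6a: {ed6a, f226}.
In d5b4's history but not ed6a's: {2ae8, 7e96, 8db5, d5b4, e1e6} — 5 commits.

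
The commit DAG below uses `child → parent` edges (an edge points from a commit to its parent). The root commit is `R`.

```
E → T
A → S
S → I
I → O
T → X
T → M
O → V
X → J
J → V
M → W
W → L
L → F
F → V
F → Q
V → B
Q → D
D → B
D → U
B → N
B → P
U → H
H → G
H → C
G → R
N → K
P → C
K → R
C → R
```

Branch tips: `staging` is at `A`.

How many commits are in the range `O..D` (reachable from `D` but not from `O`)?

4

Reachable from D: {B, C, D, G, H, K, N, P, R, U}.
Reachable from O: {B, C, K, N, O, P, R, V}.
In D's history but not O's: {D, G, H, U} — 4 commits.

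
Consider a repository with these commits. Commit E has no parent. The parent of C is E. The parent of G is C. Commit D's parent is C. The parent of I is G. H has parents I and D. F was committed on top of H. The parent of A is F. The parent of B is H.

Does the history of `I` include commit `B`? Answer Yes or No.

Ancestors of I: {C, E, G, I}.
B is not in that set, so it is not an ancestor of I.

No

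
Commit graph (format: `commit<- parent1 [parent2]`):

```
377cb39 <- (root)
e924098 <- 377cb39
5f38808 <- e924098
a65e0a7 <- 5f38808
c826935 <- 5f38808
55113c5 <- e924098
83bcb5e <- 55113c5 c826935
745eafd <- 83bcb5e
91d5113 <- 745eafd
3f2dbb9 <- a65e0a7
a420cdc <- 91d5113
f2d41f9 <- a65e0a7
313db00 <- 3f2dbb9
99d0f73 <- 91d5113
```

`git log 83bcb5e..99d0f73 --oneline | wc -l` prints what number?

3

Reachable from 99d0f73: {377cb39, 55113c5, 5f38808, 745eafd, 83bcb5e, 91d5113, 99d0f73, c826935, e924098}.
Reachable from 83bcb5e: {377cb39, 55113c5, 5f38808, 83bcb5e, c826935, e924098}.
In 99d0f73's history but not 83bcb5e's: {745eafd, 91d5113, 99d0f73} — 3 commits.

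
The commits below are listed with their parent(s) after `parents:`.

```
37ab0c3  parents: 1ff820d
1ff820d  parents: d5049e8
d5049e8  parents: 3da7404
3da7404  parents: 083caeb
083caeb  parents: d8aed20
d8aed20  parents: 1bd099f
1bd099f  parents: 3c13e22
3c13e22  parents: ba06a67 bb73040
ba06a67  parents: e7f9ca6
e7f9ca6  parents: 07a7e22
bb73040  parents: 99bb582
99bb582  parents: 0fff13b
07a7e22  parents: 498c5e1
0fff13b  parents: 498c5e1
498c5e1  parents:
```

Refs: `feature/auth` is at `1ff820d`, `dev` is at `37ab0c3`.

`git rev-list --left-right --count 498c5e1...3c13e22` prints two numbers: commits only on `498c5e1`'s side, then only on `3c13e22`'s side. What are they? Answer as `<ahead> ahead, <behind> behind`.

Reachable from 498c5e1: {498c5e1}.
Reachable from 3c13e22: {07a7e22, 0fff13b, 3c13e22, 498c5e1, 99bb582, ba06a67, bb73040, e7f9ca6}.
Only in 498c5e1's history (ahead): {} — 0.
Only in 3c13e22's history (behind): {07a7e22, 0fff13b, 3c13e22, 99bb582, ba06a67, bb73040, e7f9ca6} — 7.

0 ahead, 7 behind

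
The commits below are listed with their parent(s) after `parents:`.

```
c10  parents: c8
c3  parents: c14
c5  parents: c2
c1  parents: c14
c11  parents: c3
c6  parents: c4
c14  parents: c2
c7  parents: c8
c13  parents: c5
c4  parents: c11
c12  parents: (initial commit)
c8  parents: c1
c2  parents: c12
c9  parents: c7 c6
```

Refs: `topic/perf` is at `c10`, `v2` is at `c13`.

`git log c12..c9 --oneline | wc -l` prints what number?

10

Reachable from c9: {c1, c11, c12, c14, c2, c3, c4, c6, c7, c8, c9}.
Reachable from c12: {c12}.
In c9's history but not c12's: {c1, c11, c14, c2, c3, c4, c6, c7, c8, c9} — 10 commits.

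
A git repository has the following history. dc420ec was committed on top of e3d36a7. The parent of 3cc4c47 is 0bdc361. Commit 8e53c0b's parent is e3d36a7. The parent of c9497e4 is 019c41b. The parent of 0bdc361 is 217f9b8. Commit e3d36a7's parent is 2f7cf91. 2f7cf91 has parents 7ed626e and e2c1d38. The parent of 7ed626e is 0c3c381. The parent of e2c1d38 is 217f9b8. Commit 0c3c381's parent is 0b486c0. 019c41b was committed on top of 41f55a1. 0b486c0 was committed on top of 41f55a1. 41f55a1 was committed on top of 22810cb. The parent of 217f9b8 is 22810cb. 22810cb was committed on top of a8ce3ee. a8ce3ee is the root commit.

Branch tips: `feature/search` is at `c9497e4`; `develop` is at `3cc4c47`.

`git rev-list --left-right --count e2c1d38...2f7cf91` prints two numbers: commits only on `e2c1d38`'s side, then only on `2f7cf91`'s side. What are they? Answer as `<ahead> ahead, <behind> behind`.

Reachable from e2c1d38: {217f9b8, 22810cb, a8ce3ee, e2c1d38}.
Reachable from 2f7cf91: {0b486c0, 0c3c381, 217f9b8, 22810cb, 2f7cf91, 41f55a1, 7ed626e, a8ce3ee, e2c1d38}.
Only in e2c1d38's history (ahead): {} — 0.
Only in 2f7cf91's history (behind): {0b486c0, 0c3c381, 2f7cf91, 41f55a1, 7ed626e} — 5.

0 ahead, 5 behind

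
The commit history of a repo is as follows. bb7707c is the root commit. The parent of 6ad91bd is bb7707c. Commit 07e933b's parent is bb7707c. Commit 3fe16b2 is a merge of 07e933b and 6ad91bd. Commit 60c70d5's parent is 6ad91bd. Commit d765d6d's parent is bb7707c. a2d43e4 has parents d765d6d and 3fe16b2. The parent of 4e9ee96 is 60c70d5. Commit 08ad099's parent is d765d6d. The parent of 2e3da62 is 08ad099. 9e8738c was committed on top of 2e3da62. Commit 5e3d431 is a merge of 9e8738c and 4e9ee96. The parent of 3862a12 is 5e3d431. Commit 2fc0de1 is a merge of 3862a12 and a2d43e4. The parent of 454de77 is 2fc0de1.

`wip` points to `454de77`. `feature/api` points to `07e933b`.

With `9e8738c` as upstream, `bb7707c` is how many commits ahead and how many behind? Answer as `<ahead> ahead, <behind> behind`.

0 ahead, 4 behind

Reachable from bb7707c: {bb7707c}.
Reachable from 9e8738c: {08ad099, 2e3da62, 9e8738c, bb7707c, d765d6d}.
Only in bb7707c's history (ahead): {} — 0.
Only in 9e8738c's history (behind): {08ad099, 2e3da62, 9e8738c, d765d6d} — 4.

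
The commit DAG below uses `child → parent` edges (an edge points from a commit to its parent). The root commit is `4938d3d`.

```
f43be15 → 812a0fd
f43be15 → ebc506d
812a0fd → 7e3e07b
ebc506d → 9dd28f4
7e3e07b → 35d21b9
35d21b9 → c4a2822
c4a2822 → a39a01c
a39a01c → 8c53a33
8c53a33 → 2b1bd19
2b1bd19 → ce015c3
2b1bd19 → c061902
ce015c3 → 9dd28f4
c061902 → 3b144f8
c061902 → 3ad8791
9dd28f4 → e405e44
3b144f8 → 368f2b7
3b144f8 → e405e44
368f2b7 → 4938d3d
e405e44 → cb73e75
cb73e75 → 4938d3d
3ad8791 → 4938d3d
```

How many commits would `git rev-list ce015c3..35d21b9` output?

Reachable from 35d21b9: {2b1bd19, 35d21b9, 368f2b7, 3ad8791, 3b144f8, 4938d3d, 8c53a33, 9dd28f4, a39a01c, c061902, c4a2822, cb73e75, ce015c3, e405e44}.
Reachable from ce015c3: {4938d3d, 9dd28f4, cb73e75, ce015c3, e405e44}.
In 35d21b9's history but not ce015c3's: {2b1bd19, 35d21b9, 368f2b7, 3ad8791, 3b144f8, 8c53a33, a39a01c, c061902, c4a2822} — 9 commits.

9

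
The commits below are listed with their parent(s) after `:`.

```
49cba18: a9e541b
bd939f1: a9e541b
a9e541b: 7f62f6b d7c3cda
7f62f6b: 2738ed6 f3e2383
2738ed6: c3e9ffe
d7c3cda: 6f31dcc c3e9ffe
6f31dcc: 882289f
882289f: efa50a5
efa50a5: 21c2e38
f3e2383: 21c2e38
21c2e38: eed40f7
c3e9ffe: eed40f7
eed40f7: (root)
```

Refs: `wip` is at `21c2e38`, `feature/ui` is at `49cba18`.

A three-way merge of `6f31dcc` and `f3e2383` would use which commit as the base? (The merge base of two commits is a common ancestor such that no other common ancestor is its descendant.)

Ancestors of 6f31dcc: {21c2e38, 6f31dcc, 882289f, eed40f7, efa50a5}.
Ancestors of f3e2383: {21c2e38, eed40f7, f3e2383}.
Common ancestors: {21c2e38, eed40f7}.
Among these, 21c2e38 is not an ancestor of any other common ancestor — it is the merge base.

21c2e38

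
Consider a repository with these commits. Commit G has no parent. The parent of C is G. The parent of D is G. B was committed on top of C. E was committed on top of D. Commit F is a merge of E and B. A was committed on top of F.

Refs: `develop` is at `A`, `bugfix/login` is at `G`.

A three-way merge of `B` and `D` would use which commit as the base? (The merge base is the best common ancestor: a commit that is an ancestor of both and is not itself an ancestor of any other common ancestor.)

G

Ancestors of B: {B, C, G}.
Ancestors of D: {D, G}.
Common ancestors: {G}.
The only common ancestor is G, so it is the merge base.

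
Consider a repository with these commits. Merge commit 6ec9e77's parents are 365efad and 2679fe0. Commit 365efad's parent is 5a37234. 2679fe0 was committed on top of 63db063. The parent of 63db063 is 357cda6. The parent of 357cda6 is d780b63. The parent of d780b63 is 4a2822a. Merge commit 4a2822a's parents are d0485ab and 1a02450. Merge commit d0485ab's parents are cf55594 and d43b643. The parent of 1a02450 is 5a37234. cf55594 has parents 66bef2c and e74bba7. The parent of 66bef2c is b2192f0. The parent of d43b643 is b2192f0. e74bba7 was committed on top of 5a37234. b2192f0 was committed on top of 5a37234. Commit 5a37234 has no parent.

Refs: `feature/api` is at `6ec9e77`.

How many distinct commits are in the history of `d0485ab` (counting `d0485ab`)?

7

Walking parent pointers from d0485ab: reachable set = {5a37234, 66bef2c, b2192f0, cf55594, d0485ab, d43b643, e74bba7}.
That is 7 commits.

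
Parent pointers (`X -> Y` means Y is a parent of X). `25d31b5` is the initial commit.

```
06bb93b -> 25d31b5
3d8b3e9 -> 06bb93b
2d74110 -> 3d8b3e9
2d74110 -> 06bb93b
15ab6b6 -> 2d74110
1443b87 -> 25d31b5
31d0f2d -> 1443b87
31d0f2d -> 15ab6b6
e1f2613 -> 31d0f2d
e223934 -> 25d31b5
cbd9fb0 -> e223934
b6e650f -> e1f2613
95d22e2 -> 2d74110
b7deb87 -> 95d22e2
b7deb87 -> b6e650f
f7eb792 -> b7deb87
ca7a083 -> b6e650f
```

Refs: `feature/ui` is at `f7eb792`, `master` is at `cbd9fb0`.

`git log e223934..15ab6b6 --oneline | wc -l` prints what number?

4

Reachable from 15ab6b6: {06bb93b, 15ab6b6, 25d31b5, 2d74110, 3d8b3e9}.
Reachable from e223934: {25d31b5, e223934}.
In 15ab6b6's history but not e223934's: {06bb93b, 15ab6b6, 2d74110, 3d8b3e9} — 4 commits.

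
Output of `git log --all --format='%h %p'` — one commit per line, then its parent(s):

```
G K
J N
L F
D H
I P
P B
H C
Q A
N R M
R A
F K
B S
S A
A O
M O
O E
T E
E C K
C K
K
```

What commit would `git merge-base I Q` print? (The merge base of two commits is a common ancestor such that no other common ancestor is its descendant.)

Ancestors of I: {A, B, C, E, I, K, O, P, S}.
Ancestors of Q: {A, C, E, K, O, Q}.
Common ancestors: {A, C, E, K, O}.
Among these, A is not an ancestor of any other common ancestor — it is the merge base.

A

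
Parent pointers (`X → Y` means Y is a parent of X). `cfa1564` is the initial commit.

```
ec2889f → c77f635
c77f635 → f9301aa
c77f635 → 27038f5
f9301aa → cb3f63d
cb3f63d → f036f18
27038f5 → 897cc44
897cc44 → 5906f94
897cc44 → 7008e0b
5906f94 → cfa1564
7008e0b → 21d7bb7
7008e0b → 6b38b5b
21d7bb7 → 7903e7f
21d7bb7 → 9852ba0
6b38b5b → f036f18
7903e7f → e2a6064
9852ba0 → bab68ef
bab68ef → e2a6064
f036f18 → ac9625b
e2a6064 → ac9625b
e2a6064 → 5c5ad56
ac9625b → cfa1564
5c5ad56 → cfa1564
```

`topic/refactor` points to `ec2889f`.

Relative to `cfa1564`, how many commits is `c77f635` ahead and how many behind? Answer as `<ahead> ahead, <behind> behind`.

Reachable from c77f635: {21d7bb7, 27038f5, 5906f94, 5c5ad56, 6b38b5b, 7008e0b, 7903e7f, 897cc44, 9852ba0, ac9625b, bab68ef, c77f635, cb3f63d, cfa1564, e2a6064, f036f18, f9301aa}.
Reachable from cfa1564: {cfa1564}.
Only in c77f635's history (ahead): {21d7bb7, 27038f5, 5906f94, 5c5ad56, 6b38b5b, 7008e0b, 7903e7f, 897cc44, 9852ba0, ac9625b, bab68ef, c77f635, cb3f63d, e2a6064, f036f18, f9301aa} — 16.
Only in cfa1564's history (behind): {} — 0.

16 ahead, 0 behind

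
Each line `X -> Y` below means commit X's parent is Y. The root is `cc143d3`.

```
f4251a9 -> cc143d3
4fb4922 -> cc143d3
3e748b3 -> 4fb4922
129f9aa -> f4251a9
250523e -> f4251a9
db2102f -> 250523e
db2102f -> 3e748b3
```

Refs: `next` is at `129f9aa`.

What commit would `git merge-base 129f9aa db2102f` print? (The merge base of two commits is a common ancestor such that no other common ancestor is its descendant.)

Ancestors of 129f9aa: {129f9aa, cc143d3, f4251a9}.
Ancestors of db2102f: {250523e, 3e748b3, 4fb4922, cc143d3, db2102f, f4251a9}.
Common ancestors: {cc143d3, f4251a9}.
Among these, f4251a9 is not an ancestor of any other common ancestor — it is the merge base.

f4251a9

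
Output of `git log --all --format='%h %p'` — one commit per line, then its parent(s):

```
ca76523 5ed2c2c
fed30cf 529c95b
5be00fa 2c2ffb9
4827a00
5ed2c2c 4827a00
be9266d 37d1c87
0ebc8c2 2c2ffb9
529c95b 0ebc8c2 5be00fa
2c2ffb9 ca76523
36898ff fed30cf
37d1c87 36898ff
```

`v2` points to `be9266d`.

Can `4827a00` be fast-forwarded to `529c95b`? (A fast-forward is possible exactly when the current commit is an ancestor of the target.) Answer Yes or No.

A fast-forward from 4827a00 to 529c95b is possible iff 4827a00 is an ancestor of 529c95b.
Ancestors of 529c95b: {0ebc8c2, 2c2ffb9, 4827a00, 529c95b, 5be00fa, 5ed2c2c, ca76523}.
4827a00 is among them, so fast-forward is possible.

Yes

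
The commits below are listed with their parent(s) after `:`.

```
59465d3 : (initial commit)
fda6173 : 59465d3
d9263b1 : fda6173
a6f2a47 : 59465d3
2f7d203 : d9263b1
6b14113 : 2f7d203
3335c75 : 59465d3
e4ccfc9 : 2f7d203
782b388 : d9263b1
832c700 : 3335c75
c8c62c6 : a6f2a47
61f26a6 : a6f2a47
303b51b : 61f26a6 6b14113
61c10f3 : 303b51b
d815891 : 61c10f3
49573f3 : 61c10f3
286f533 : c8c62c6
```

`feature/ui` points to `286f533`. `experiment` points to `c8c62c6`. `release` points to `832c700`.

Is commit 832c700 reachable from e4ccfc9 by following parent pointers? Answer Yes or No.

Ancestors of e4ccfc9: {2f7d203, 59465d3, d9263b1, e4ccfc9, fda6173}.
832c700 is not in that set, so it is not an ancestor of e4ccfc9.

No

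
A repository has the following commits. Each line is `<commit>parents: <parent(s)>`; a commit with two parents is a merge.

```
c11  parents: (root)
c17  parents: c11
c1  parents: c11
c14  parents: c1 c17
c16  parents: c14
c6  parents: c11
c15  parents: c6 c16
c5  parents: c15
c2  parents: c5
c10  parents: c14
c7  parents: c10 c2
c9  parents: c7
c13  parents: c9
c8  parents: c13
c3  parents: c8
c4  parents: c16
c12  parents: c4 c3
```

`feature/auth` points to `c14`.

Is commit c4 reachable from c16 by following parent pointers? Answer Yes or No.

Ancestors of c16: {c1, c11, c14, c16, c17}.
c4 is not in that set, so it is not an ancestor of c16.

No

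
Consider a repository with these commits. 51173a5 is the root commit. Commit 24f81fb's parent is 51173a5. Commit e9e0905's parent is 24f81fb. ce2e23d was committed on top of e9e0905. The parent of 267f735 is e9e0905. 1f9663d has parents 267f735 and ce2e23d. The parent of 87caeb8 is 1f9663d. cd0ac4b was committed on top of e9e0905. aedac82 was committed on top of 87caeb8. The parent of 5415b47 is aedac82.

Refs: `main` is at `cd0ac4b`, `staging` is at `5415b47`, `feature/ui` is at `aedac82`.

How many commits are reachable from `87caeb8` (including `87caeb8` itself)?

7

Walking parent pointers from 87caeb8: reachable set = {1f9663d, 24f81fb, 267f735, 51173a5, 87caeb8, ce2e23d, e9e0905}.
That is 7 commits.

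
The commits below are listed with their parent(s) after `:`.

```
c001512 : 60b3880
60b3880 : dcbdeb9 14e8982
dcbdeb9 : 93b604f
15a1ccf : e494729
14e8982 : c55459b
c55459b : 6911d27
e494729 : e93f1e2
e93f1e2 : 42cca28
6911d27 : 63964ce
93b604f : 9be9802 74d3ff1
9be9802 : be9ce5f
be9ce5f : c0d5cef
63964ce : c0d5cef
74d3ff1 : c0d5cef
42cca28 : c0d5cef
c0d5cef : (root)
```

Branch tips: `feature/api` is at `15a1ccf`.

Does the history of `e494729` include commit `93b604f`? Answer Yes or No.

Ancestors of e494729: {42cca28, c0d5cef, e494729, e93f1e2}.
93b604f is not in that set, so it is not an ancestor of e494729.

No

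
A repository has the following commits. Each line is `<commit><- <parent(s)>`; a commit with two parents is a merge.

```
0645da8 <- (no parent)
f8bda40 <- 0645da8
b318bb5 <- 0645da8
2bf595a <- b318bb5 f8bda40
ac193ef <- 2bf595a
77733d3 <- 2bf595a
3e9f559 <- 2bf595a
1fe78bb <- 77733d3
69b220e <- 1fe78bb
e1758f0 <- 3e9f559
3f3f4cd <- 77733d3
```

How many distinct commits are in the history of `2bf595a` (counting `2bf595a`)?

Walking parent pointers from 2bf595a: reachable set = {0645da8, 2bf595a, b318bb5, f8bda40}.
That is 4 commits.

4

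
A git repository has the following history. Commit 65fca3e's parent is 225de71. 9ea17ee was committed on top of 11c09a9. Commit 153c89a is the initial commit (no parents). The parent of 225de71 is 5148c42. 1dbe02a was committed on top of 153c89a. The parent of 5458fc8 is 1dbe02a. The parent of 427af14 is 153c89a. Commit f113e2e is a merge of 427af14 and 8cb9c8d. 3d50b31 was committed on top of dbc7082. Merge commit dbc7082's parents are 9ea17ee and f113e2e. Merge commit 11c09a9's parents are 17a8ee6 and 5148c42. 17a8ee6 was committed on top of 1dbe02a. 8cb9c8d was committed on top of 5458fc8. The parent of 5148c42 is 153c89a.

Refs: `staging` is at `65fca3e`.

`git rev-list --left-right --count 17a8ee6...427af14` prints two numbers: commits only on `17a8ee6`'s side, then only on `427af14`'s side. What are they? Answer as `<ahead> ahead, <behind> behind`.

Reachable from 17a8ee6: {153c89a, 17a8ee6, 1dbe02a}.
Reachable from 427af14: {153c89a, 427af14}.
Only in 17a8ee6's history (ahead): {17a8ee6, 1dbe02a} — 2.
Only in 427af14's history (behind): {427af14} — 1.

2 ahead, 1 behind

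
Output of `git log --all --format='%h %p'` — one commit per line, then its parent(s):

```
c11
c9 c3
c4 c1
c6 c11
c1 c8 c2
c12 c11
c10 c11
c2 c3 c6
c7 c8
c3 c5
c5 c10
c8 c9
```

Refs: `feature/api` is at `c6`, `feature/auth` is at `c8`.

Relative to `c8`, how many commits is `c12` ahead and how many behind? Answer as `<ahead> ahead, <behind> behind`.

Reachable from c12: {c11, c12}.
Reachable from c8: {c10, c11, c3, c5, c8, c9}.
Only in c12's history (ahead): {c12} — 1.
Only in c8's history (behind): {c10, c3, c5, c8, c9} — 5.

1 ahead, 5 behind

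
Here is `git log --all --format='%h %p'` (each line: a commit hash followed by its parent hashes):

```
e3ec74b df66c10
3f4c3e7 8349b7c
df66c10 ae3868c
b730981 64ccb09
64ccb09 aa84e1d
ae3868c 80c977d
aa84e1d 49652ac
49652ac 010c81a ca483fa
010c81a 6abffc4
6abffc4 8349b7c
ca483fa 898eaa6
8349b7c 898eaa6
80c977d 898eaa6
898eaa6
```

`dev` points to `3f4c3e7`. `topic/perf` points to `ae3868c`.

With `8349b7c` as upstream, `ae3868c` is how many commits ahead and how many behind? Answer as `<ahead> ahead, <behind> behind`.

Reachable from ae3868c: {80c977d, 898eaa6, ae3868c}.
Reachable from 8349b7c: {8349b7c, 898eaa6}.
Only in ae3868c's history (ahead): {80c977d, ae3868c} — 2.
Only in 8349b7c's history (behind): {8349b7c} — 1.

2 ahead, 1 behind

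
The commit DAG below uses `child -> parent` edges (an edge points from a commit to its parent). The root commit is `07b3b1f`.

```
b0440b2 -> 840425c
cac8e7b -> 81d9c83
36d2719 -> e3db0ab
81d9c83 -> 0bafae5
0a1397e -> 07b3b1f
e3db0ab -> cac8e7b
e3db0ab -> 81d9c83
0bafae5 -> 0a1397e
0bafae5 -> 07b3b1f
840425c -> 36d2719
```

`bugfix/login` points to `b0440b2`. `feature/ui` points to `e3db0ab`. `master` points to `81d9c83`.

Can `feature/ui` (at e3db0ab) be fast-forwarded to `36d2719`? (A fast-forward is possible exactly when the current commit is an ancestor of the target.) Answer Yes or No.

A fast-forward from e3db0ab to 36d2719 is possible iff e3db0ab is an ancestor of 36d2719.
Ancestors of 36d2719: {07b3b1f, 0a1397e, 0bafae5, 36d2719, 81d9c83, cac8e7b, e3db0ab}.
e3db0ab is among them, so fast-forward is possible.

Yes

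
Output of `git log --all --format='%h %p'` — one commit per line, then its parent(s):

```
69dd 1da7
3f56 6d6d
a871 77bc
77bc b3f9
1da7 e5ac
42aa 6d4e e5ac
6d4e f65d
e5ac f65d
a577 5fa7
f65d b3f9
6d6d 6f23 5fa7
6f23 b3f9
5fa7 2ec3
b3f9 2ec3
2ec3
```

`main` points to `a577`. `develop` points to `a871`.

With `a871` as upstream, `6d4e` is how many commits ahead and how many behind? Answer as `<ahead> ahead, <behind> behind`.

2 ahead, 2 behind

Reachable from 6d4e: {2ec3, 6d4e, b3f9, f65d}.
Reachable from a871: {2ec3, 77bc, a871, b3f9}.
Only in 6d4e's history (ahead): {6d4e, f65d} — 2.
Only in a871's history (behind): {77bc, a871} — 2.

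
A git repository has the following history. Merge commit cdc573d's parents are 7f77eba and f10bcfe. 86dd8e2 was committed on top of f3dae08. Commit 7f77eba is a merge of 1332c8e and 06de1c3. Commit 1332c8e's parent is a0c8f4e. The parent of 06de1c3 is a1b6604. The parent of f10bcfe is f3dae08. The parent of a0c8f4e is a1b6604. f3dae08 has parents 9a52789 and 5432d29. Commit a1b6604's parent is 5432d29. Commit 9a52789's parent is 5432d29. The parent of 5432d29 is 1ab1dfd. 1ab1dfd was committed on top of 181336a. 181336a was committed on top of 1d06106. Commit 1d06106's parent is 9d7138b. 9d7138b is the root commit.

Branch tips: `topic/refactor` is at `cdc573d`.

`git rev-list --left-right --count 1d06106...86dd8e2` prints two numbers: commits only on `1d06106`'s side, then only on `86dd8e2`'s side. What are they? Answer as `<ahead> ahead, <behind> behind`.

Reachable from 1d06106: {1d06106, 9d7138b}.
Reachable from 86dd8e2: {181336a, 1ab1dfd, 1d06106, 5432d29, 86dd8e2, 9a52789, 9d7138b, f3dae08}.
Only in 1d06106's history (ahead): {} — 0.
Only in 86dd8e2's history (behind): {181336a, 1ab1dfd, 5432d29, 86dd8e2, 9a52789, f3dae08} — 6.

0 ahead, 6 behind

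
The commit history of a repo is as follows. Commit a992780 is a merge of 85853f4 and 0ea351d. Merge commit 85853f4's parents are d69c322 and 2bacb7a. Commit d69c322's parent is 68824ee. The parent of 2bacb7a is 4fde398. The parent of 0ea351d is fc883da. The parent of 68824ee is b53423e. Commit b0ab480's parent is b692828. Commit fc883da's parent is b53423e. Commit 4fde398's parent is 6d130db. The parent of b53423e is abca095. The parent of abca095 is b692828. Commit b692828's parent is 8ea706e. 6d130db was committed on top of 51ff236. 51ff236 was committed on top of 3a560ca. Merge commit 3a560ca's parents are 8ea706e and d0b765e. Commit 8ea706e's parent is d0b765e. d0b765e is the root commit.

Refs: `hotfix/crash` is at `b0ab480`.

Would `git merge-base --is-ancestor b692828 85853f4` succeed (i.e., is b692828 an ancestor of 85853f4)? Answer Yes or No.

Yes

Ancestors of 85853f4 (commits reachable by following parents): {2bacb7a, 3a560ca, 4fde398, 51ff236, 68824ee, 6d130db, 85853f4, 8ea706e, abca095, b53423e, b692828, d0b765e, d69c322}.
b692828 is in that set, so it is an ancestor of 85853f4.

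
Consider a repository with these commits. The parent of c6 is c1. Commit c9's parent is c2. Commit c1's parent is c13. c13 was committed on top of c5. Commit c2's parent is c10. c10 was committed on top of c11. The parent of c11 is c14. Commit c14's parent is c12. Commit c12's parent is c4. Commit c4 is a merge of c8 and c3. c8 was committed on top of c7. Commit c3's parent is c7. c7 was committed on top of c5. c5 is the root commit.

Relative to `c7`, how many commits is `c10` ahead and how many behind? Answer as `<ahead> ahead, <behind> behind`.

Reachable from c10: {c10, c11, c12, c14, c3, c4, c5, c7, c8}.
Reachable from c7: {c5, c7}.
Only in c10's history (ahead): {c10, c11, c12, c14, c3, c4, c8} — 7.
Only in c7's history (behind): {} — 0.

7 ahead, 0 behind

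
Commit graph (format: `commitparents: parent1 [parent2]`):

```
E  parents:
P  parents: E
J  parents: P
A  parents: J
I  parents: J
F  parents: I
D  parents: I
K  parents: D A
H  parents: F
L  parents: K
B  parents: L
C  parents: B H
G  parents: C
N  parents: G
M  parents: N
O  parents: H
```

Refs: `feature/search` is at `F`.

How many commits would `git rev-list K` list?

7

Walking parent pointers from K: reachable set = {A, D, E, I, J, K, P}.
That is 7 commits.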